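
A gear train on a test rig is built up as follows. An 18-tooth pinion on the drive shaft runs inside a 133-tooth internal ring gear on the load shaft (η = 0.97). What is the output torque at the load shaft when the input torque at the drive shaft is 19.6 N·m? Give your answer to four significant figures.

140.5 N·m

internal gear 133/18 = 7.3889 → τ = 19.6·7.3889·0.97 = 140.48 N·m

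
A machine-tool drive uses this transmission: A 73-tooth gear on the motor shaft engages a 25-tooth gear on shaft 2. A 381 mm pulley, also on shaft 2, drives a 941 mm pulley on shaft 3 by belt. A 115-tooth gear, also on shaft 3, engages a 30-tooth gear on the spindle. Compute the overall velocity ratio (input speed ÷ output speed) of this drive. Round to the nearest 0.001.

0.221

Each stage contributes driven/driver: gear mesh 25/73 = 0.34247, belt 941/381 = 2.4698, gear mesh 30/115 = 0.26087.
Overall: 0.34247 × 2.4698 × 0.26087 = 0.22065.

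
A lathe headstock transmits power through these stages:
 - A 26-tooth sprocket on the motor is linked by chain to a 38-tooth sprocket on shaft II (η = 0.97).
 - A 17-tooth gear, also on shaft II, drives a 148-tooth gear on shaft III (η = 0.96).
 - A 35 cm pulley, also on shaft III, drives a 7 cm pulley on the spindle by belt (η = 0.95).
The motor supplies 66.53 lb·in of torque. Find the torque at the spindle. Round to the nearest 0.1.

149.8 lb·in

chain 38/26 = 1.4615 → τ = 66.53·1.4615·0.97 = 94.319 lb·in
gear mesh 148/17 = 8.7059 → τ = 94.319·8.7059·0.96 = 788.29 lb·in
belt 7/35 = 0.2 → τ = 788.29·0.2·0.95 = 149.77 lb·in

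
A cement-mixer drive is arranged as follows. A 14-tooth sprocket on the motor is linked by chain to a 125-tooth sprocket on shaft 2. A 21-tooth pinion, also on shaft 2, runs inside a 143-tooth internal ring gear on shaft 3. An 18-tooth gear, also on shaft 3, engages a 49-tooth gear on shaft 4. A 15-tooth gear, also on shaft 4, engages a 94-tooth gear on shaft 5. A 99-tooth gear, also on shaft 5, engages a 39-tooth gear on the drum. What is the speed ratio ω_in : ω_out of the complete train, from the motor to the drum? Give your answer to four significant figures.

408.6

Each stage contributes driven/driver: chain 125/14 = 8.9286, internal gear 143/21 = 6.8095, gear mesh 49/18 = 2.7222, gear mesh 94/15 = 6.2667, gear mesh 39/99 = 0.39394.
Overall: 8.9286 × 6.8095 × 2.7222 × 6.2667 × 0.39394 = 408.59.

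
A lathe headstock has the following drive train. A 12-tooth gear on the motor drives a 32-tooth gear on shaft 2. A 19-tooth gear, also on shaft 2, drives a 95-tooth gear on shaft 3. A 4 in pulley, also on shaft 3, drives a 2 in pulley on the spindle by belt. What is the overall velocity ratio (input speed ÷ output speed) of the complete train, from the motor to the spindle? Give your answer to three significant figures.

6.67

Each stage contributes driven/driver: gear mesh 32/12 = 2.6667, gear mesh 95/19 = 5, belt 2/4 = 0.5.
Overall: 2.6667 × 5 × 0.5 = 6.6667.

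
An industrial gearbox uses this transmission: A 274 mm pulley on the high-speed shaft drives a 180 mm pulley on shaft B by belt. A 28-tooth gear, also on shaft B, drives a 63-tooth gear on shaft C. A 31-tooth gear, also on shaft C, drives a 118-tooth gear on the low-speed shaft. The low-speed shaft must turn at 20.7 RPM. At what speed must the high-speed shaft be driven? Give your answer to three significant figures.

Overall ratio R = 0.65693 × 2.25 × 3.8065 = 5.6263.
Required input speed = output speed × R = 20.7 × 5.6263 = 116.46 RPM.

116 RPM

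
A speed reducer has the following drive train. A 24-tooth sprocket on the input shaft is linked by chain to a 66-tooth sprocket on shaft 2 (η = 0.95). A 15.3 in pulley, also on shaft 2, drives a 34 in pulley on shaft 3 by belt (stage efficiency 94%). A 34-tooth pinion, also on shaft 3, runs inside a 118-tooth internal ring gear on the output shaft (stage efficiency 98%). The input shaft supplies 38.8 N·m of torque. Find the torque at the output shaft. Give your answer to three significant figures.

720 N·m

Chain: ratio = 66/24 = 2.75; torque at shaft 2 = 38.8 × 2.75 × 0.95 = 101.36 N·m.
Belt: ratio = 34/15.3 = 2.2222; torque at shaft 3 = 101.36 × 2.2222 × 0.94 = 211.74 N·m.
Internal gear: ratio = 118/34 = 3.4706; torque at the output shaft = 211.74 × 3.4706 × 0.98 = 720.17 N·m.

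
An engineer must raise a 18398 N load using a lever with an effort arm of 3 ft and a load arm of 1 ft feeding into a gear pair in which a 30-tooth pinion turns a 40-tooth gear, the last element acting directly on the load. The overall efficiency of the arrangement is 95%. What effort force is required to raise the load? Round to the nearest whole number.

Lever MA = effort arm / load arm = 3/1 = 3.
Gear pair MA = 40/30 = 1.3333.
Combined ideal MA = 3 × 1.3333 = 4.
Actual MA = 4 × 0.95 = 3.8.
Effort = load / actual MA = 18398 / 3.8 = 4841.6 N.

4842 N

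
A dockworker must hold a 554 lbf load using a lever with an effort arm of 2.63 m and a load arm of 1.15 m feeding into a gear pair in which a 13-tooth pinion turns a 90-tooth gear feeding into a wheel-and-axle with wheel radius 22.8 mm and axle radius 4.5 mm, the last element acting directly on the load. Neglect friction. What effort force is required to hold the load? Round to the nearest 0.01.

Lever MA = effort arm / load arm = 2.63/1.15 = 2.287.
Gear pair MA = 90/13 = 6.9231.
Wheel-and-axle MA = R/r = 22.8/4.5 = 5.0667.
Combined ideal MA = 2.287 × 6.9231 × 5.0667 = 80.219.
Effort = load / MA = 554 / 80.219 = 6.9061 lbf.

6.91 lbf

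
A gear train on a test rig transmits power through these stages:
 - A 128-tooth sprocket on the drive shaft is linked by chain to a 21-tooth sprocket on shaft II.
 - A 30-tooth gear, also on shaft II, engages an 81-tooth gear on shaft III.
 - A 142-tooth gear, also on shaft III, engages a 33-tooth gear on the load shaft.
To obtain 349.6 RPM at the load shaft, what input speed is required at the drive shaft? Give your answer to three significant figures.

36.0 RPM

Overall ratio R = 0.16406 × 2.7 × 0.23239 = 0.10294.
Required input speed = output speed × R = 349.6 × 0.10294 = 35.989 RPM.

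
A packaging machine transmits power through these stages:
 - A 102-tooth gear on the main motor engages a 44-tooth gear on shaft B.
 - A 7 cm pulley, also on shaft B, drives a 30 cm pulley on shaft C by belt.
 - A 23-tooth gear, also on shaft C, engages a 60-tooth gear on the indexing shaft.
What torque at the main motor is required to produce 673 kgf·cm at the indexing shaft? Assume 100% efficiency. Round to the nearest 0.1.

Overall ratio R = 0.43137 × 4.2857 × 2.6087 = 4.8228.
Input torque = output torque / R = 673 / 4.8228 = 139.55 kgf·cm.

139.5 kgf·cm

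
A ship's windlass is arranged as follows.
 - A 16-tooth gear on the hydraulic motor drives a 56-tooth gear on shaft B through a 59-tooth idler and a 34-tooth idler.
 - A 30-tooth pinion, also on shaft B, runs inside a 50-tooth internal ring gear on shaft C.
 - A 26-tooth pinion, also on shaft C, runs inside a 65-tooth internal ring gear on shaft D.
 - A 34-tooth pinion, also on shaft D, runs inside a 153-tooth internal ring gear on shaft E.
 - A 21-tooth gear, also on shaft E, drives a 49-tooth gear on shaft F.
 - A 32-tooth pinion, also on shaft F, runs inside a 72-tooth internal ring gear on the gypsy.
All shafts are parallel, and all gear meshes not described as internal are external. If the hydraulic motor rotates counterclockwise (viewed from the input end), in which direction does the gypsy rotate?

the hydraulic motor → shaft B: driver → idler → idler → driven is 3 external meshes, 3 reversals → CW.
shaft B → shaft C: internal mesh, same direction → CW.
shaft C → shaft D: internal mesh, same direction → CW.
shaft D → shaft E: internal mesh, same direction → CW.
shaft E → shaft F: external mesh, 1 reversal → CCW.
shaft F → the gypsy: internal mesh, same direction → CCW.
4 reversals in total — an even number — so the gypsy turns the same way as the hydraulic motor.

counterclockwise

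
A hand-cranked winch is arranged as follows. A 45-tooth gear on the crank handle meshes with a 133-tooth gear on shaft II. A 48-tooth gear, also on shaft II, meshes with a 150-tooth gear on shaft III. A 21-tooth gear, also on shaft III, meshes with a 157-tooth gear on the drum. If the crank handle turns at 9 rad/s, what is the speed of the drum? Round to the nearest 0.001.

the crank handle → shaft II (gear mesh, 133/45): 9 ÷ 2.9556 = 3.0451 rad/s
shaft II → shaft III (gear mesh, 150/48): 3.0451 ÷ 3.125 = 0.97444 rad/s
shaft III → the drum (gear mesh, 157/21): 0.97444 ÷ 7.4762 = 0.13034 rad/s

0.130 rad/s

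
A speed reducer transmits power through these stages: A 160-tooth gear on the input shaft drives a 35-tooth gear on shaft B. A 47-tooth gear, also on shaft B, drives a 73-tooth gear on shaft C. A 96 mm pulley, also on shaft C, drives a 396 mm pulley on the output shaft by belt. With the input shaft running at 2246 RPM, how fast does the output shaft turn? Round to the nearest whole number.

1603 RPM

the input shaft → shaft B (gear mesh, 35/160): 2246 ÷ 0.21875 = 10267 RPM
shaft B → shaft C (gear mesh, 73/47): 10267 ÷ 1.5532 = 6610.5 RPM
shaft C → the output shaft (belt, 396/96): 6610.5 ÷ 4.125 = 1602.6 RPM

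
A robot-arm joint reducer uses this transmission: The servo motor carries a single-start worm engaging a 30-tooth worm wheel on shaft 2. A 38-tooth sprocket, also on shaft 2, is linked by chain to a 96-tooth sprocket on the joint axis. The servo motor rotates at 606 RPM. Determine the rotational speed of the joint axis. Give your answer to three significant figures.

Worm: ratio = 30/1 = 30, so shaft 2 turns at 606 / 30 = 20.2 RPM.
Chain: ratio = 96/38 = 2.5263, so the joint axis turns at 20.2 / 2.5263 = 7.9958 RPM.

8.00 RPM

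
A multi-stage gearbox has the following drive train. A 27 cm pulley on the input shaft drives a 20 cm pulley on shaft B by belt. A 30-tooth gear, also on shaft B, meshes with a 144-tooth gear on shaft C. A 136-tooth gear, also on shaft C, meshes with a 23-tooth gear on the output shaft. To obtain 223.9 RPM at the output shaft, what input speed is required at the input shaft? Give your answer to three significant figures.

Overall ratio R = 0.74074 × 4.8 × 0.16912 = 0.60131.
Required input speed = output speed × R = 223.9 × 0.60131 = 134.63 RPM.

135 RPM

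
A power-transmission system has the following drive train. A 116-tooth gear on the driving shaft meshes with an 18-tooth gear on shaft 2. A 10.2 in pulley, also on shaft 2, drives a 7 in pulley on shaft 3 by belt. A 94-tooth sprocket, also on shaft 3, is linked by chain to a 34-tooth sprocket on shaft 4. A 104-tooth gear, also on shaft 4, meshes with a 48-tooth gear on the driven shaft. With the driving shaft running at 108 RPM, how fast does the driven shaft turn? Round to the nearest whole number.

Gear mesh: ratio = 18/116 = 0.15517, so shaft 2 turns at 108 / 0.15517 = 696 RPM.
Belt: ratio = 7/10.2 = 0.68627, so shaft 3 turns at 696 / 0.68627 = 1014.2 RPM.
Chain: ratio = 34/94 = 0.3617, so shaft 4 turns at 1014.2 / 0.3617 = 2803.9 RPM.
Gear mesh: ratio = 48/104 = 0.46154, so the driven shaft turns at 2803.9 / 0.46154 = 6075.1 RPM.

6075 RPM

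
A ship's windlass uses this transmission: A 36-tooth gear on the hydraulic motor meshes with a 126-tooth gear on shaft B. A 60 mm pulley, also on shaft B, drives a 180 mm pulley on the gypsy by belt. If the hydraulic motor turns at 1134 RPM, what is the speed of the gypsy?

gear mesh 126/36 = 3.5 → 1134/3.5 = 324 RPM
belt 180/60 = 3 → 324/3 = 108 RPM

108 RPM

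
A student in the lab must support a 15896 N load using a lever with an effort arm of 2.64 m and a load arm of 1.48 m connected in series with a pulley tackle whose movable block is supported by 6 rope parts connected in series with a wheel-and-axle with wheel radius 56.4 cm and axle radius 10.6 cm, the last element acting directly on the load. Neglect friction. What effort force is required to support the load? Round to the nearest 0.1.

Lever MA = effort arm / load arm = 2.64/1.48 = 1.7838.
Block-and-tackle MA = number of supporting rope parts = 6.
Wheel-and-axle MA = R/r = 56.4/10.6 = 5.3208.
Combined ideal MA = 1.7838 × 6 × 5.3208 = 56.946.
Effort = load / MA = 15896 / 56.946 = 279.14 N.

279.1 N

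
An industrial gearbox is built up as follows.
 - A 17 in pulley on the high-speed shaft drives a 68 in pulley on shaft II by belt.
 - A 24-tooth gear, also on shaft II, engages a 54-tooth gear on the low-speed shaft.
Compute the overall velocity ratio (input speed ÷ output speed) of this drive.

9

Each stage contributes driven/driver: belt 68/17 = 4, gear mesh 54/24 = 2.25.
Overall: 4 × 2.25 = 9.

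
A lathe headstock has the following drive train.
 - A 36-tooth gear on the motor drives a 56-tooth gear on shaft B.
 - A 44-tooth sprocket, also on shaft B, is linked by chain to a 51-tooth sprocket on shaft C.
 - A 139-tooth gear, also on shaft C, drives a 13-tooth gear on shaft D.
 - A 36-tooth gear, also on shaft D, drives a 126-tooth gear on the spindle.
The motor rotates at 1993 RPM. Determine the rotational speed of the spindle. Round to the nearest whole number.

gear mesh 56/36 = 1.5556 → 1993/1.5556 = 1281.2 RPM
chain 51/44 = 1.1591 → 1281.2/1.1591 = 1105.4 RPM
gear mesh 13/139 = 0.093525 → 1105.4/0.093525 = 11819 RPM
gear mesh 126/36 = 3.5 → 11819/3.5 = 3376.8 RPM

3377 RPM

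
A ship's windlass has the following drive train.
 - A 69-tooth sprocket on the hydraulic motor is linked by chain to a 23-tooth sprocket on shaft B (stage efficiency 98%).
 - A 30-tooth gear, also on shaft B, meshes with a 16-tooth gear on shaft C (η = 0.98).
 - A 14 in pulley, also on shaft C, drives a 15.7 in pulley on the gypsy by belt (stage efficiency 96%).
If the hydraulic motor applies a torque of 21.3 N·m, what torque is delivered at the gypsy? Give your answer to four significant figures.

After the chain (23/69): 21.3 × 0.33333 × 0.98 = 6.958 N·m
After the gear mesh (16/30): 6.958 × 0.53333 × 0.98 = 3.6367 N·m
After the belt (15.7/14): 3.6367 × 1.1214 × 0.96 = 3.9152 N·m

3.915 N·m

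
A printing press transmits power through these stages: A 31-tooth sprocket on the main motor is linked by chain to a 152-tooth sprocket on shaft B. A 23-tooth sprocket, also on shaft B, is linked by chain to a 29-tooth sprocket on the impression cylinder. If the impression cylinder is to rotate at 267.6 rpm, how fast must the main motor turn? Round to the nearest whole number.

Overall ratio R = 4.9032 × 1.2609 = 6.1823.
Required input speed = output speed × R = 267.6 × 6.1823 = 1654.4 rpm.

1654 rpm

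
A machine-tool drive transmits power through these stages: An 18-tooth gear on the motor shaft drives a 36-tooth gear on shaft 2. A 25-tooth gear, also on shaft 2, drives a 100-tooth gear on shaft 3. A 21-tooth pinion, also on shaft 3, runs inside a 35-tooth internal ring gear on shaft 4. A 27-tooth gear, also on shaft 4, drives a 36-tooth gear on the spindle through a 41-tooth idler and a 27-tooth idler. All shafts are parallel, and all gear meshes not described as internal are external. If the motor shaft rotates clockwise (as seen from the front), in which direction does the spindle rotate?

the motor shaft → shaft 2: external mesh, 1 reversal → CCW.
shaft 2 → shaft 3: external mesh, 1 reversal → CW.
shaft 3 → shaft 4: internal mesh, same direction → CW.
shaft 4 → the spindle: driver → idler → idler → driven is 3 external meshes, 3 reversals → CCW.
5 reversals in total — an odd number — so the spindle turns opposite to the motor shaft.

counterclockwise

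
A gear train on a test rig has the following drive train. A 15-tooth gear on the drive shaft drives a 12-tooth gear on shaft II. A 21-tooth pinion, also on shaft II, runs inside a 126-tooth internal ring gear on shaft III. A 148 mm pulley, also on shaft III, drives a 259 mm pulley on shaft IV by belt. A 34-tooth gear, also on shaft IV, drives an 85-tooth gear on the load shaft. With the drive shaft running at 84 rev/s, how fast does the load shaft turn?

4 rev/s

gear mesh 12/15 = 0.8 → 84/0.8 = 105 rev/s
internal gear 126/21 = 6 → 105/6 = 17.5 rev/s
belt 259/148 = 1.75 → 17.5/1.75 = 10 rev/s
gear mesh 85/34 = 2.5 → 10/2.5 = 4 rev/s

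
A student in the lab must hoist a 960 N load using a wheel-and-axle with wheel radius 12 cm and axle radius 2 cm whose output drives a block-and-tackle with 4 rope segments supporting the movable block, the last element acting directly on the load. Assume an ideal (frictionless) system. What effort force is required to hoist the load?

Wheel-and-axle MA = R/r = 12/2 = 6.
Block-and-tackle MA = number of supporting rope parts = 4.
Combined ideal MA = 6 × 4 = 24.
Effort = load / MA = 960 / 24 = 40 N.

40 N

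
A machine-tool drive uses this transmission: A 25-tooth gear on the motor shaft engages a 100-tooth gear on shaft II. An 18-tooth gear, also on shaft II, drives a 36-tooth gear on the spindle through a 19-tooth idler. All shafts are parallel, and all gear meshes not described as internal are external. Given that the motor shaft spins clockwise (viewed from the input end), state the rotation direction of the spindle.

the motor shaft → shaft II: external mesh, 1 reversal → CCW.
shaft II → the spindle: driver → idler → driven is 2 external meshes, 2 reversals → CCW.
3 reversals in total — an odd number — so the spindle turns opposite to the motor shaft.

anticlockwise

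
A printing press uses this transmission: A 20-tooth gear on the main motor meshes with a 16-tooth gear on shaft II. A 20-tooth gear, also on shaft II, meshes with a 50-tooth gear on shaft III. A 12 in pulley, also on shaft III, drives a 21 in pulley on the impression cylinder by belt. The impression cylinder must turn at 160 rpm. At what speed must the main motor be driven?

560 rpm

Overall ratio R = 0.8 × 2.5 × 1.75 = 3.5.
Required input speed = output speed × R = 160 × 3.5 = 560 rpm.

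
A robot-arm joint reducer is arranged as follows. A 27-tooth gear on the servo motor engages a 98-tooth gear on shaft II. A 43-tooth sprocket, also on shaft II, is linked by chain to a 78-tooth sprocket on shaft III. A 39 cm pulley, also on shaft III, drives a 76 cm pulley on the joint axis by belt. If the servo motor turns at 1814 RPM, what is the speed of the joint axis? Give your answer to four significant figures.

Gear mesh: ratio = 98/27 = 3.6296, so shaft II turns at 1814 / 3.6296 = 499.78 RPM.
Chain: ratio = 78/43 = 1.814, so shaft III turns at 499.78 / 1.814 = 275.52 RPM.
Belt: ratio = 76/39 = 1.9487, so the joint axis turns at 275.52 / 1.9487 = 141.38 RPM.

141.4 RPM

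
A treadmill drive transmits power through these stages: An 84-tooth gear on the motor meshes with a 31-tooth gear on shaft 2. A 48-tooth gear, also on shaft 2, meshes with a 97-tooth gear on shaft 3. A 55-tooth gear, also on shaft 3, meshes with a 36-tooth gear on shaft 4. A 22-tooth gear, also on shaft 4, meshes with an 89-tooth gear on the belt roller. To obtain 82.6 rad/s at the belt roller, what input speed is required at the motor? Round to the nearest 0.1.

163.1 rad/s

Overall ratio R = 0.36905 × 2.0208 × 0.65455 × 4.0455 = 1.9748.
Required input speed = output speed × R = 82.6 × 1.9748 = 163.12 rad/s.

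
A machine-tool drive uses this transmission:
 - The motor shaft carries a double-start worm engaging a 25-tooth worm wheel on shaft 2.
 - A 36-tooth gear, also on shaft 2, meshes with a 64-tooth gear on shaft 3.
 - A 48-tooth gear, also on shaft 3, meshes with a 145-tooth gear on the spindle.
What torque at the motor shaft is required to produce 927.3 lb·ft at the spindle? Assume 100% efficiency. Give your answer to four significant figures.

Overall ratio R = 12.5 × 1.7778 × 3.0208 = 67.13.
Input torque = output torque / R = 927.3 / 67.13 = 13.814 lb·ft.

13.81 lb·ft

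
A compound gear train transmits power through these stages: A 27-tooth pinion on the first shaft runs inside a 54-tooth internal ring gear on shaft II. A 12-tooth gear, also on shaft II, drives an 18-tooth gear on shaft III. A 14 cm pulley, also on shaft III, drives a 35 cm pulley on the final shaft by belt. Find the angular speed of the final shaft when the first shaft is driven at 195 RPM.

26 RPM

Internal gear: ratio = 54/27 = 2, so shaft II turns at 195 / 2 = 97.5 RPM.
Gear mesh: ratio = 18/12 = 1.5, so shaft III turns at 97.5 / 1.5 = 65 RPM.
Belt: ratio = 35/14 = 2.5, so the final shaft turns at 65 / 2.5 = 26 RPM.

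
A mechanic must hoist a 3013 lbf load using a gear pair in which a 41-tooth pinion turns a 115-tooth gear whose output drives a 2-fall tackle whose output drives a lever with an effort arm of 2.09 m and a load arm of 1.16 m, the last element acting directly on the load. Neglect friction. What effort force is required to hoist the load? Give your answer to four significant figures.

298.1 lbf

Gear pair MA = 115/41 = 2.8049.
Block-and-tackle MA = number of supporting rope parts = 2.
Lever MA = effort arm / load arm = 2.09/1.16 = 1.8017.
Combined ideal MA = 2.8049 × 2 × 1.8017 = 10.107.
Effort = load / MA = 3013 / 10.107 = 298.1 lbf.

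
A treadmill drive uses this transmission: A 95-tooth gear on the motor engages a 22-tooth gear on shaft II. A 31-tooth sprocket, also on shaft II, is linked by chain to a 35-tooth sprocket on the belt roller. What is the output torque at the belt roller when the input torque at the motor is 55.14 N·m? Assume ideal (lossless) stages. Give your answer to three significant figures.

14.4 N·m

Gear mesh: ratio = 22/95 = 0.23158; torque at shaft II = 55.14 × 0.23158 = 12.769 N·m.
Chain: ratio = 35/31 = 1.129; torque at the belt roller = 12.769 × 1.129 = 14.417 N·m.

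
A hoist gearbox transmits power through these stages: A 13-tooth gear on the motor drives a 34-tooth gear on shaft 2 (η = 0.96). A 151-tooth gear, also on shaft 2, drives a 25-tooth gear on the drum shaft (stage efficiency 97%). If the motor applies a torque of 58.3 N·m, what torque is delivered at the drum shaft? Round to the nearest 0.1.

After the gear mesh (34/13): 58.3 × 2.6154 × 0.96 = 146.38 N·m
After the gear mesh (25/151): 146.38 × 0.16556 × 0.97 = 23.508 N·m

23.5 N·m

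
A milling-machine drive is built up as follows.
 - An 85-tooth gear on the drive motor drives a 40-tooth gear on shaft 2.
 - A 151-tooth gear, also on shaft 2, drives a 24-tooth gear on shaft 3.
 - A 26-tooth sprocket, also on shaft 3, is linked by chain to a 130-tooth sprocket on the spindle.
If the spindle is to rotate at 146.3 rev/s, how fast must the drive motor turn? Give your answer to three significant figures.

Overall ratio R = 0.47059 × 0.15894 × 5 = 0.37398.
Required input speed = output speed × R = 146.3 × 0.37398 = 54.713 rev/s.

54.7 rev/s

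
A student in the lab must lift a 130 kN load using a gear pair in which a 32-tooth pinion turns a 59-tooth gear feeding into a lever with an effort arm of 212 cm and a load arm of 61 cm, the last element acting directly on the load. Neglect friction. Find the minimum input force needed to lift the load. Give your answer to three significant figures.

Gear pair MA = 59/32 = 1.8438.
Lever MA = effort arm / load arm = 212/61 = 3.4754.
Combined ideal MA = 1.8438 × 3.4754 = 6.4078.
Effort = load / MA = 130 / 6.4078 = 20.288 kN.

20.3 kN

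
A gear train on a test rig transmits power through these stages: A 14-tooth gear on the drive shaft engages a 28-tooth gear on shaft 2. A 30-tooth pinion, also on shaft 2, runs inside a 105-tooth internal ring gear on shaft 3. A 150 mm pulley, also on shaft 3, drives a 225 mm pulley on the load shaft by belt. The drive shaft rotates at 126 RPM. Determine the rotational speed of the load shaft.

Gear mesh: ratio = 28/14 = 2, so shaft 2 turns at 126 / 2 = 63 RPM.
Internal gear: ratio = 105/30 = 3.5, so shaft 3 turns at 63 / 3.5 = 18 RPM.
Belt: ratio = 225/150 = 1.5, so the load shaft turns at 18 / 1.5 = 12 RPM.

12 RPM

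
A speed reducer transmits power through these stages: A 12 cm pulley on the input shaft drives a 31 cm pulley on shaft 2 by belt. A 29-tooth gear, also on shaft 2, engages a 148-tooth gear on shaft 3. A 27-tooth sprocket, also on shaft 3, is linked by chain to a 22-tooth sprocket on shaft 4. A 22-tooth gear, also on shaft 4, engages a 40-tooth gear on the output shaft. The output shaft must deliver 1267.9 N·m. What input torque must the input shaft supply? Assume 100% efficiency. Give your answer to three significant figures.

64.9 N·m

Overall ratio R = 2.5833 × 5.1034 × 0.81481 × 1.8182 = 19.532.
Input torque = output torque / R = 1267.9 / 19.532 = 64.915 N·m.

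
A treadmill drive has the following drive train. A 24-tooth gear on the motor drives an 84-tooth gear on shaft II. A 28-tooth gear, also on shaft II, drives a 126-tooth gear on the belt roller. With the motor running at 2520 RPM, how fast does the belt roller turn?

160 RPM

gear mesh 84/24 = 3.5 → 2520/3.5 = 720 RPM
gear mesh 126/28 = 4.5 → 720/4.5 = 160 RPM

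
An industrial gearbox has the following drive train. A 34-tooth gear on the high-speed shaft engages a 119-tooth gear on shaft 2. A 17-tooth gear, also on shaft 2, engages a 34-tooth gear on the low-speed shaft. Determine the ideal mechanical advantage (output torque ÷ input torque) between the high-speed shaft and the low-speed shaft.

7

Each stage contributes driven/driver: gear mesh 119/34 = 3.5, gear mesh 34/17 = 2.
Overall: 3.5 × 2 = 7.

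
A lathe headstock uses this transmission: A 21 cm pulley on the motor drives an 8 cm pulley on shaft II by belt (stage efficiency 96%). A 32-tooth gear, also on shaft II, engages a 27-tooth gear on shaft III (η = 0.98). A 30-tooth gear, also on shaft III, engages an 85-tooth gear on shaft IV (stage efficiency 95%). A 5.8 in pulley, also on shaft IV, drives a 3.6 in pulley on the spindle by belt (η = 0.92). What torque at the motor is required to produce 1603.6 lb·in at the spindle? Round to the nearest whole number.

Overall ratio R = 0.38095 × 0.84375 × 2.8333 × 0.62069 = 0.56527; overall efficiency η = 0.96 × 0.98 × 0.95 × 0.92 = 0.8223.
Input torque = output torque / (R × η) = 1603.6 / (0.56527 × 0.8223) = 3450.1 lb·in.

3450 lb·in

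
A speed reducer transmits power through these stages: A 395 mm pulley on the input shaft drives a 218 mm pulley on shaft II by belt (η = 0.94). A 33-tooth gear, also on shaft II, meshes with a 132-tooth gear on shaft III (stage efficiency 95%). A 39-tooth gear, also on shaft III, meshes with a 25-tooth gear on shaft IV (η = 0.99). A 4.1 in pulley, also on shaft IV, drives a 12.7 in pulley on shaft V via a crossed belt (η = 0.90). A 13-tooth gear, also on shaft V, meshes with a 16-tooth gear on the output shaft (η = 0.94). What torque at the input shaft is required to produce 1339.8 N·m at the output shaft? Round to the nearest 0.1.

332.0 N·m

Overall ratio R = 0.5519 × 4 × 0.64103 × 3.0976 × 1.2308 = 5.395; overall efficiency η = 0.94 × 0.95 × 0.99 × 0.90 × 0.94 = 0.7479.
Input torque = output torque / (R × η) = 1339.8 / (5.395 × 0.7479) = 332.04 N·m.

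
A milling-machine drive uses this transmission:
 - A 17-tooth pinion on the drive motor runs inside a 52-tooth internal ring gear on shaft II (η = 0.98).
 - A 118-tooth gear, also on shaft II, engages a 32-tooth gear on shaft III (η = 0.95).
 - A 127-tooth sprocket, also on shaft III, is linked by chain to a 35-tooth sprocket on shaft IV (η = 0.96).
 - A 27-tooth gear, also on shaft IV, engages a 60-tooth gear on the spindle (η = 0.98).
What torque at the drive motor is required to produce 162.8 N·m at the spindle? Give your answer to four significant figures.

365.9 N·m

Overall ratio R = 3.0588 × 0.27119 × 0.27559 × 2.2222 = 0.50801; overall efficiency η = 0.98 × 0.95 × 0.96 × 0.98 = 0.8759.
Input torque = output torque / (R × η) = 162.8 / (0.50801 × 0.8759) = 365.88 N·m.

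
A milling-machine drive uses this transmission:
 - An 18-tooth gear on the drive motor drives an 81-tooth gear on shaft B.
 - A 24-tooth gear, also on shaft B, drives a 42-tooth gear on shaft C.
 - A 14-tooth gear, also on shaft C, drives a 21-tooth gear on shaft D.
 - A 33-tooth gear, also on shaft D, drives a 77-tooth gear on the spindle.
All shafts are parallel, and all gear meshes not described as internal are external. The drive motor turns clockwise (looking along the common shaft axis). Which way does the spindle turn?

clockwise

the drive motor → shaft B: external mesh, 1 reversal → CCW.
shaft B → shaft C: external mesh, 1 reversal → CW.
shaft C → shaft D: external mesh, 1 reversal → CCW.
shaft D → the spindle: external mesh, 1 reversal → CW.
4 reversals in total — an even number — so the spindle turns the same way as the drive motor.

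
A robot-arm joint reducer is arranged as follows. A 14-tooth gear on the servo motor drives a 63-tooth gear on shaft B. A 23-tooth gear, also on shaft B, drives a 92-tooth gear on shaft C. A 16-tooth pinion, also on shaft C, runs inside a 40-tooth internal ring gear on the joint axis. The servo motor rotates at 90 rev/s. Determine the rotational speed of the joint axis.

the servo motor → shaft B (gear mesh, 63/14): 90 ÷ 4.5 = 20 rev/s
shaft B → shaft C (gear mesh, 92/23): 20 ÷ 4 = 5 rev/s
shaft C → the joint axis (internal gear, 40/16): 5 ÷ 2.5 = 2 rev/s

2 rev/s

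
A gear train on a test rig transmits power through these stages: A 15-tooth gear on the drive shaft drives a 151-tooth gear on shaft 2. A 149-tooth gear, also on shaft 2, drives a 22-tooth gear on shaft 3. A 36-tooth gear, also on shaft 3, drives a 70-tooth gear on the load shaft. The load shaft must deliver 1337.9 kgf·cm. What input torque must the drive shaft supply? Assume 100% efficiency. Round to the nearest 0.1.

Overall ratio R = 10.067 × 0.14765 × 1.9444 = 2.8901.
Input torque = output torque / R = 1337.9 / 2.8901 = 462.92 kgf·cm.

462.9 kgf·cm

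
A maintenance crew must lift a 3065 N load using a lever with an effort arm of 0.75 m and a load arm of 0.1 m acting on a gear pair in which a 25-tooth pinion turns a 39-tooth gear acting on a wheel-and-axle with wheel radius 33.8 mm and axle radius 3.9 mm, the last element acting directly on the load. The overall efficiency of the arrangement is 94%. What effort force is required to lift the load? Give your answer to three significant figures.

32.2 N

Lever MA = effort arm / load arm = 0.75/0.1 = 7.5.
Gear pair MA = 39/25 = 1.56.
Wheel-and-axle MA = R/r = 33.8/3.9 = 8.6667.
Combined ideal MA = 7.5 × 1.56 × 8.6667 = 101.4.
Actual MA = 101.4 × 0.94 = 95.316.
Effort = load / actual MA = 3065 / 95.316 = 32.156 N.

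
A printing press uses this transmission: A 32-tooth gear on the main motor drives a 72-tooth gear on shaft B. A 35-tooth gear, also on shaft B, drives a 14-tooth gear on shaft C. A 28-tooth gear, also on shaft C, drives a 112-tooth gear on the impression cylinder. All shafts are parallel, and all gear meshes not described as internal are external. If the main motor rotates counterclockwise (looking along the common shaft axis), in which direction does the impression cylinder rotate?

the main motor → shaft B: external mesh, 1 reversal → CW.
shaft B → shaft C: external mesh, 1 reversal → CCW.
shaft C → the impression cylinder: external mesh, 1 reversal → CW.
3 reversals in total — an odd number — so the impression cylinder turns opposite to the main motor.

clockwise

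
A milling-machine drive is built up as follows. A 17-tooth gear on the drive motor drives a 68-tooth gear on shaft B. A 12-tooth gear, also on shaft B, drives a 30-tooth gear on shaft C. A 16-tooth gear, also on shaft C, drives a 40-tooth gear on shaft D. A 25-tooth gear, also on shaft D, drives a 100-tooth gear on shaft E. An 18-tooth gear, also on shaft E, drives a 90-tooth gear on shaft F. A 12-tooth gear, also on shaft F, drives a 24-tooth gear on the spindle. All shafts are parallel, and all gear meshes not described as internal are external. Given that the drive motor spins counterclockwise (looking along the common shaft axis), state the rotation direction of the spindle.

counterclockwise

the drive motor → shaft B: external mesh, 1 reversal → CW.
shaft B → shaft C: external mesh, 1 reversal → CCW.
shaft C → shaft D: external mesh, 1 reversal → CW.
shaft D → shaft E: external mesh, 1 reversal → CCW.
shaft E → shaft F: external mesh, 1 reversal → CW.
shaft F → the spindle: external mesh, 1 reversal → CCW.
6 reversals in total — an even number — so the spindle turns the same way as the drive motor.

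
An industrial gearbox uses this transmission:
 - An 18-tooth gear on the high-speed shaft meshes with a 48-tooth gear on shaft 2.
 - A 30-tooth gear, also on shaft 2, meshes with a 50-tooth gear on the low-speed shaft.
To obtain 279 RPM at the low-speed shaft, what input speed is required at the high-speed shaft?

1240 RPM

Overall ratio R = 2.6667 × 1.6667 = 4.4444.
Required input speed = output speed × R = 279 × 4.4444 = 1240 RPM.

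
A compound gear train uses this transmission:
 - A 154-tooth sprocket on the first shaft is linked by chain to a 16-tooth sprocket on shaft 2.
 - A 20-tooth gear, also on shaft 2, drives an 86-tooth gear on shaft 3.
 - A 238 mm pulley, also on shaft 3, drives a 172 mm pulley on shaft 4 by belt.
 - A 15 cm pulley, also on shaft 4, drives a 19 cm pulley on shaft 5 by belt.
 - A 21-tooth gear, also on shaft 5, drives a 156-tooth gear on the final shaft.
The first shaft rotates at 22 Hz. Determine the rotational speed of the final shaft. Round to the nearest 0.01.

Chain: ratio = 16/154 = 0.1039, so shaft 2 turns at 22 / 0.1039 = 211.75 Hz.
Gear mesh: ratio = 86/20 = 4.3, so shaft 3 turns at 211.75 / 4.3 = 49.244 Hz.
Belt: ratio = 172/238 = 0.72269, so shaft 4 turns at 49.244 / 0.72269 = 68.14 Hz.
Belt: ratio = 19/15 = 1.2667, so shaft 5 turns at 68.14 / 1.2667 = 53.795 Hz.
Gear mesh: ratio = 156/21 = 7.4286, so the final shaft turns at 53.795 / 7.4286 = 7.2416 Hz.

7.24 Hz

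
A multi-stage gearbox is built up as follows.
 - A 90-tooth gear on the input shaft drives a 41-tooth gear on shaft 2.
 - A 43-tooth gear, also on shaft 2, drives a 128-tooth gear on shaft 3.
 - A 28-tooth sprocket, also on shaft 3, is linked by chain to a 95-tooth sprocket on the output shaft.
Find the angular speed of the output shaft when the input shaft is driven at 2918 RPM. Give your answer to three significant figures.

634 RPM

Gear mesh: ratio = 41/90 = 0.45556, so shaft 2 turns at 2918 / 0.45556 = 6405.4 RPM.
Gear mesh: ratio = 128/43 = 2.9767, so shaft 3 turns at 6405.4 / 2.9767 = 2151.8 RPM.
Chain: ratio = 95/28 = 3.3929, so the output shaft turns at 2151.8 / 3.3929 = 634.22 RPM.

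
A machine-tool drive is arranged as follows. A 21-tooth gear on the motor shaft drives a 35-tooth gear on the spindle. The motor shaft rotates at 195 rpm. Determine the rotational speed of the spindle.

the motor shaft → the spindle (gear mesh, 35/21): 195 ÷ 1.6667 = 117 rpm

117 rpm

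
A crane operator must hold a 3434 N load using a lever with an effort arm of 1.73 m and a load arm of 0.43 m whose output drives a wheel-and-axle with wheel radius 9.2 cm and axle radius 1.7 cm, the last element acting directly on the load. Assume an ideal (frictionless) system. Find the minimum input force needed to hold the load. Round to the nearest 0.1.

Lever MA = effort arm / load arm = 1.73/0.43 = 4.0233.
Wheel-and-axle MA = R/r = 9.2/1.7 = 5.4118.
Combined ideal MA = 4.0233 × 5.4118 = 21.773.
Effort = load / MA = 3434 / 21.773 = 157.72 N.

157.7 N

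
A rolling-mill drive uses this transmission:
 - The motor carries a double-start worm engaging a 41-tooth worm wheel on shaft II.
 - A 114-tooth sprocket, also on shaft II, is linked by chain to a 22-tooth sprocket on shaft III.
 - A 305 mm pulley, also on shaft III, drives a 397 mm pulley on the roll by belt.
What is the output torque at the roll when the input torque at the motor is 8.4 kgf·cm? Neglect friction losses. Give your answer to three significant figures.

43.3 kgf·cm

Worm: ratio = 41/2 = 20.5; torque at shaft II = 8.4 × 20.5 = 172.2 kgf·cm.
Chain: ratio = 22/114 = 0.19298; torque at shaft III = 172.2 × 0.19298 = 33.232 kgf·cm.
Belt: ratio = 397/305 = 1.3016; torque at the roll = 33.232 × 1.3016 = 43.256 kgf·cm.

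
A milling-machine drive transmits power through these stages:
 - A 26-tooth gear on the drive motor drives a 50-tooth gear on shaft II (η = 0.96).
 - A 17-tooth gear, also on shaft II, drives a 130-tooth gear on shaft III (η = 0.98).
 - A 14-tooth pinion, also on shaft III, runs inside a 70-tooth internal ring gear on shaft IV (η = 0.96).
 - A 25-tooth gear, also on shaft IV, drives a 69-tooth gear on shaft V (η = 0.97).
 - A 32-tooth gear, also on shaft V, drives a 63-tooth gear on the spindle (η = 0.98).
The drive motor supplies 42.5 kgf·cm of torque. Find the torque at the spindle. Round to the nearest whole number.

Gear mesh: ratio = 50/26 = 1.9231; torque at shaft II = 42.5 × 1.9231 × 0.96 = 78.462 kgf·cm.
Gear mesh: ratio = 130/17 = 7.6471; torque at shaft III = 78.462 × 7.6471 × 0.98 = 588 kgf·cm.
Internal gear: ratio = 70/14 = 5; torque at shaft IV = 588 × 5 × 0.96 = 2822.4 kgf·cm.
Gear mesh: ratio = 69/25 = 2.76; torque at shaft V = 2822.4 × 2.76 × 0.97 = 7556.1 kgf·cm.
Gear mesh: ratio = 63/32 = 1.9688; torque at the spindle = 7556.1 × 1.9688 × 0.98 = 14579 kgf·cm.

14579 kgf·cm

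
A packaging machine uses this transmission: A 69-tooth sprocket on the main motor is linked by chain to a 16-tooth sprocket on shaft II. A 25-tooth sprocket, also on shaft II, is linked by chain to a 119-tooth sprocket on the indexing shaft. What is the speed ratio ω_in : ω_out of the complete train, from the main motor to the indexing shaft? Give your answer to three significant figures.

1.10

Each stage contributes driven/driver: chain 16/69 = 0.23188, chain 119/25 = 4.76.
Overall: 0.23188 × 4.76 = 1.1038.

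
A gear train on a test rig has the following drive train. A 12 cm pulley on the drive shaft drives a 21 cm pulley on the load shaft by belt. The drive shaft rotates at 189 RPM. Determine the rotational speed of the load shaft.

108 RPM

Belt: ratio = 21/12 = 1.75, so the load shaft turns at 189 / 1.75 = 108 RPM.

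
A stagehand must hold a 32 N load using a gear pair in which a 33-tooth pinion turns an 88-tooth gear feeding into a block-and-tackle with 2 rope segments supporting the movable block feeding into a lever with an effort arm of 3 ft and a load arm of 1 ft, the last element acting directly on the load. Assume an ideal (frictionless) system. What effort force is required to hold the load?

Gear pair MA = 88/33 = 2.6667.
Block-and-tackle MA = number of supporting rope parts = 2.
Lever MA = effort arm / load arm = 3/1 = 3.
Combined ideal MA = 2.6667 × 2 × 3 = 16.
Effort = load / MA = 32 / 16 = 2 N.

2 N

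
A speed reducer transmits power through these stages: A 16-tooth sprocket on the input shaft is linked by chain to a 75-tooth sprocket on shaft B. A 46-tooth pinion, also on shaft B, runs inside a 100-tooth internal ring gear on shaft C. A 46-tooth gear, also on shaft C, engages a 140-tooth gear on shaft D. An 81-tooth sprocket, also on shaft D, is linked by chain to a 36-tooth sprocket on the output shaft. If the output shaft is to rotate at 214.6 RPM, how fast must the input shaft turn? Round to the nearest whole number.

Overall ratio R = 4.6875 × 2.1739 × 3.0435 × 0.44444 = 13.784.
Required input speed = output speed × R = 214.6 × 13.784 = 2958 RPM.

2958 RPM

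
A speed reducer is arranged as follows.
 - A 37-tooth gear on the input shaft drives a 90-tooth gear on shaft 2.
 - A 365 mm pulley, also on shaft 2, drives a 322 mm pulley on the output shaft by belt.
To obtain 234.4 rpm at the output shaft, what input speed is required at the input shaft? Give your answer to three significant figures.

503 rpm

Overall ratio R = 2.4324 × 0.88219 = 2.1459.
Required input speed = output speed × R = 234.4 × 2.1459 = 502.99 rpm.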